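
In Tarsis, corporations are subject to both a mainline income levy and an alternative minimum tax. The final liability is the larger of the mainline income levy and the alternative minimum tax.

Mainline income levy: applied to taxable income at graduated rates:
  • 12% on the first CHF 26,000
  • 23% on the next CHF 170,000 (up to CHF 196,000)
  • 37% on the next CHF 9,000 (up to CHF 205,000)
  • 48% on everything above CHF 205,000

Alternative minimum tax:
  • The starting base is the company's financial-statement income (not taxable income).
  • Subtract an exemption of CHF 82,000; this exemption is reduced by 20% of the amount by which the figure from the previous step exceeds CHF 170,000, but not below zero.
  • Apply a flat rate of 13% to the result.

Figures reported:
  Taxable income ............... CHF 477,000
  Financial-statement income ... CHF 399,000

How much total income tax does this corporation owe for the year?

CHF 176,110

Mainline income levy:
  CHF 26,000 × 12% = CHF 3,120
  CHF 170,000 × 23% = CHF 39,100
  CHF 9,000 × 37% = CHF 3,330
  CHF 272,000 × 48% = CHF 130,560
  → CHF 176,110

Alternative minimum tax:
  Base (financial-statement income): CHF 399,000
  Exemption: CHF 82,000 − 20% × (CHF 399,000 − CHF 170,000) = CHF 82,000 − CHF 45,800 = CHF 36,200
  Base: CHF 399,000 − CHF 36,200 = CHF 362,800
  CHF 362,800 × 13% = CHF 47,164

CHF 176,110 > CHF 47,164, so the mainline income levy governs.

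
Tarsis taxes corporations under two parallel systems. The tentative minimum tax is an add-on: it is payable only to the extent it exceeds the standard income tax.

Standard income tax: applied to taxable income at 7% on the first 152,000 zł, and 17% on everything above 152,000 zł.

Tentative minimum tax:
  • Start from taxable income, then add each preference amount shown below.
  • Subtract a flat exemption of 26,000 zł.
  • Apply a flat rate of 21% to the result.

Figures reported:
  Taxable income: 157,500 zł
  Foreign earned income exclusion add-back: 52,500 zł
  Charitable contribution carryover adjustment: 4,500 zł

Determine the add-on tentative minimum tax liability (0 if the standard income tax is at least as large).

Standard income tax:
  152,000 zł × 7% = 10,640 zł
  5,500 zł × 17% = 935 zł
  → 11,575 zł

Tentative minimum tax:
  Adjusted income: 157,500 zł + 52,500 zł + 4,500 zł = 214,500 zł
  Less exemption 26,000 zł → base 188,500 zł
  188,500 zł × 21% = 39,585 zł

Excess of tentative minimum tax over standard income tax: 39,585 zł − 11,575 zł = 28,010 zł.

28,010 zł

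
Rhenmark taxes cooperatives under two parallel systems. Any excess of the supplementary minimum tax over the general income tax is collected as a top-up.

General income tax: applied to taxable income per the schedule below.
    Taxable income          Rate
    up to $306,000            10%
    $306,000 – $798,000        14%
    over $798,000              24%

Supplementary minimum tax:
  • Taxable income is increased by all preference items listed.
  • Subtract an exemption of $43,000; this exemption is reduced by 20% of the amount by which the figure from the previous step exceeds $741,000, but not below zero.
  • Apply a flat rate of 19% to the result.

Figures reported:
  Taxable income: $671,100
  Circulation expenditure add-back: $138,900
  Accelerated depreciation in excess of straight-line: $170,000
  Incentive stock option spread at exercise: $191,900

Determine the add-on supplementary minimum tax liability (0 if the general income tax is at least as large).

General income tax:
  $306,000 × 10% = $30,600
  $365,100 × 14% = $51,114
  → $81,714

Supplementary minimum tax:
  Adjusted income: $671,100 + $138,900 + $170,000 + $191,900 = $1,171,900
  Exemption: 20% × ($1,171,900 − $741,000) = $86,180 ≥ $43,000, so the exemption is fully phased out
  Base: $1,171,900 − $0 = $1,171,900
  $1,171,900 × 19% = $222,661

Excess of supplementary minimum tax over general income tax: $222,661 − $81,714 = $140,947.

$140,947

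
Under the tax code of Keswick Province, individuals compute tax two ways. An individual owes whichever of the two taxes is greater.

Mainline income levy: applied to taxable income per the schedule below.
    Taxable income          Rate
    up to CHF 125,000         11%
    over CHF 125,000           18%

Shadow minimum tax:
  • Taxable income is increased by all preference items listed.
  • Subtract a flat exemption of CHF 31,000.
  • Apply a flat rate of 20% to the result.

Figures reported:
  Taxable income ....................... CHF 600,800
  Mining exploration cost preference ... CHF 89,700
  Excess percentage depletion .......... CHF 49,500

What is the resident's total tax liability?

Shadow minimum tax:
  Adjusted income: CHF 600,800 + CHF 89,700 + CHF 49,500 = CHF 740,000
  Less exemption CHF 31,000 → base CHF 709,000
  CHF 709,000 × 20% = CHF 141,800

Mainline income levy:
  CHF 125,000 × 11% = CHF 13,750
  CHF 475,800 × 18% = CHF 85,644
  → CHF 99,394

CHF 141,800 > CHF 99,394, so the shadow minimum tax is the binding amount.

CHF 141,800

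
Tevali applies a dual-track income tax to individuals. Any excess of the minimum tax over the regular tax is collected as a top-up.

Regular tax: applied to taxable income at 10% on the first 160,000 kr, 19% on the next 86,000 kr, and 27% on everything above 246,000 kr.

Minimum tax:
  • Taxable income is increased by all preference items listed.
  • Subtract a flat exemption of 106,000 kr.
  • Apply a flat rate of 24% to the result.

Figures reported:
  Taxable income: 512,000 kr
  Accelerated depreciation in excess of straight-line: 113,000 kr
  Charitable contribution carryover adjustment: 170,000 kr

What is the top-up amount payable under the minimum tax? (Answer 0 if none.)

61,200 kr

Regular tax:
  160,000 kr × 10% = 16,000 kr
  86,000 kr × 19% = 16,340 kr
  266,000 kr × 27% = 71,820 kr
  → 104,160 kr

Minimum tax:
  Adjusted income: 512,000 kr + 113,000 kr + 170,000 kr = 795,000 kr
  Less exemption 106,000 kr → base 689,000 kr
  689,000 kr × 24% = 165,360 kr

Excess of minimum tax over regular tax: 165,360 kr − 104,160 kr = 61,200 kr.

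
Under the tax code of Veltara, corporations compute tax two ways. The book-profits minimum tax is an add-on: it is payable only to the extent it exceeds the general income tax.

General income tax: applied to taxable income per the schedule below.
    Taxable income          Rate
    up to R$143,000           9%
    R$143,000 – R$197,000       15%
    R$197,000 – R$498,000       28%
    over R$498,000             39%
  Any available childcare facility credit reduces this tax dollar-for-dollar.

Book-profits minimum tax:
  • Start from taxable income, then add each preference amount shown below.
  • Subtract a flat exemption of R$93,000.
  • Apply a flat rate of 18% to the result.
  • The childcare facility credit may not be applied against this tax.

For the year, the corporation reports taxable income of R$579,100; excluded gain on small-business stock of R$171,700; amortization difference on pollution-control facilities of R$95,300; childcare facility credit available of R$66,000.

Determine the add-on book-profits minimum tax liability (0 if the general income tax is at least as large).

R$64,679

General income tax:
  R$143,000 × 9% = R$12,870
  R$54,000 × 15% = R$8,100
  R$301,000 × 28% = R$84,280
  R$81,100 × 39% = R$31,629
  → R$136,879
  Less childcare facility credit R$66,000 → R$70,879

Book-profits minimum tax:
  Adjusted income: R$579,100 + R$171,700 + R$95,300 = R$846,100
  Less exemption R$93,000 → base R$753,100
  R$753,100 × 18% = R$135,558

Excess of book-profits minimum tax over general income tax: R$135,558 − R$70,879 = R$64,679.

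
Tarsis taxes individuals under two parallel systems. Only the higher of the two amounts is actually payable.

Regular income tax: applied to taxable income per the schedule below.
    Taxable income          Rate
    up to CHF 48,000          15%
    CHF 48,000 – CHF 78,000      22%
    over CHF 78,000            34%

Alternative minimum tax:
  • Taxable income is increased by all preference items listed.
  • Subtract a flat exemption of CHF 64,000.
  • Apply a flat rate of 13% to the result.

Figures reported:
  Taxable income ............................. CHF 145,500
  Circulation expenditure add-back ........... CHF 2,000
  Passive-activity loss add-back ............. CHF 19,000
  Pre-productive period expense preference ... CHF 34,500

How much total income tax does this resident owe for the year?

CHF 36,750

Alternative minimum tax:
  Adjusted income: CHF 145,500 + CHF 2,000 + CHF 19,000 + CHF 34,500 = CHF 201,000
  Less exemption CHF 64,000 → base CHF 137,000
  CHF 137,000 × 13% = CHF 17,810

Regular income tax:
  CHF 48,000 × 15% = CHF 7,200
  CHF 30,000 × 22% = CHF 6,600
  CHF 67,500 × 34% = CHF 22,950
  → CHF 36,750

CHF 36,750 > CHF 17,810, so the regular income tax governs.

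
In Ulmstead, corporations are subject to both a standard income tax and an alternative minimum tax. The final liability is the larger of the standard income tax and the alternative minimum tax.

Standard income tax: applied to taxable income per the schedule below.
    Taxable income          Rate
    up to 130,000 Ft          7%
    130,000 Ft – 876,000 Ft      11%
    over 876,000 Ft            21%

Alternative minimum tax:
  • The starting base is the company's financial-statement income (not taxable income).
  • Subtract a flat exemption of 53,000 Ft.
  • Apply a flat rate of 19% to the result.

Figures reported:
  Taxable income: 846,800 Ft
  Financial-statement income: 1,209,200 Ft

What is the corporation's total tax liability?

Standard income tax:
  130,000 Ft × 7% = 9,100 Ft
  716,800 Ft × 11% = 78,848 Ft
  → 87,948 Ft

Alternative minimum tax:
  Base (financial-statement income): 1,209,200 Ft
  Less exemption 53,000 Ft → base 1,156,200 Ft
  1,156,200 Ft × 19% = 219,678 Ft

219,678 Ft > 87,948 Ft, so the alternative minimum tax is the binding amount.

219,678 Ft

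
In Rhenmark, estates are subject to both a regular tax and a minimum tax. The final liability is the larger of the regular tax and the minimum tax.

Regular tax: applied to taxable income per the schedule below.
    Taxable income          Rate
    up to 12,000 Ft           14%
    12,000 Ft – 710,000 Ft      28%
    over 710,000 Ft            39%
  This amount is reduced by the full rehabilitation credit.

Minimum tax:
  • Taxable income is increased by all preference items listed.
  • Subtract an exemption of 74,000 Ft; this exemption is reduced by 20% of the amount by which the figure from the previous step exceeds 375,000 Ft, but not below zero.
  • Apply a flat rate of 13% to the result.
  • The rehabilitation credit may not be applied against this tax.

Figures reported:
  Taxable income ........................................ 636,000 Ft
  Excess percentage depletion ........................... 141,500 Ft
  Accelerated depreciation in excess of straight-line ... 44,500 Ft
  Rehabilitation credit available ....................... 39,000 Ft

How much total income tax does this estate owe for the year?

137,400 Ft

Regular tax:
  12,000 Ft × 14% = 1,680 Ft
  624,000 Ft × 28% = 174,720 Ft
  → 176,400 Ft
  Less rehabilitation credit 39,000 Ft → 137,400 Ft

Minimum tax:
  Adjusted income: 636,000 Ft + 141,500 Ft + 44,500 Ft = 822,000 Ft
  Exemption: 20% × (822,000 Ft − 375,000 Ft) = 89,400 Ft ≥ 74,000 Ft, so the exemption is fully phased out
  Base: 822,000 Ft − 0 Ft = 822,000 Ft
  822,000 Ft × 13% = 106,860 Ft

137,400 Ft > 106,860 Ft, so the regular tax governs.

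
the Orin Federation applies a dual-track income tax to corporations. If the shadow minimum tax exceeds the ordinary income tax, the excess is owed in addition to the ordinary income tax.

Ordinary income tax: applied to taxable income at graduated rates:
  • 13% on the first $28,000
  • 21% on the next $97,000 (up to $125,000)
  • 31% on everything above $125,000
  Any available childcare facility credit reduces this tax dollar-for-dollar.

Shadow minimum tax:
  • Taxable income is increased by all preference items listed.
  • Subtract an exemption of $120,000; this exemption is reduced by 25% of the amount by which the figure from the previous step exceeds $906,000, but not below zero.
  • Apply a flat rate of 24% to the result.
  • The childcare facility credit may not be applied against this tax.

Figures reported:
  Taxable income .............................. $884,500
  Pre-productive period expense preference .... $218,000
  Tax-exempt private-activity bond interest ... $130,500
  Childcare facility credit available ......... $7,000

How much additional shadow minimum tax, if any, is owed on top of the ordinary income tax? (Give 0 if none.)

Shadow minimum tax:
  Adjusted income: $884,500 + $218,000 + $130,500 = $1,233,000
  Exemption: $120,000 − 25% × ($1,233,000 − $906,000) = $120,000 − $81,750 = $38,250
  Base: $1,233,000 − $38,250 = $1,194,750
  $1,194,750 × 24% = $286,740

Ordinary income tax:
  $28,000 × 13% = $3,640
  $97,000 × 21% = $20,370
  $759,500 × 31% = $235,445
  → $259,455
  Less childcare facility credit $7,000 → $252,455

Excess of shadow minimum tax over ordinary income tax: $286,740 − $252,455 = $34,285.

$34,285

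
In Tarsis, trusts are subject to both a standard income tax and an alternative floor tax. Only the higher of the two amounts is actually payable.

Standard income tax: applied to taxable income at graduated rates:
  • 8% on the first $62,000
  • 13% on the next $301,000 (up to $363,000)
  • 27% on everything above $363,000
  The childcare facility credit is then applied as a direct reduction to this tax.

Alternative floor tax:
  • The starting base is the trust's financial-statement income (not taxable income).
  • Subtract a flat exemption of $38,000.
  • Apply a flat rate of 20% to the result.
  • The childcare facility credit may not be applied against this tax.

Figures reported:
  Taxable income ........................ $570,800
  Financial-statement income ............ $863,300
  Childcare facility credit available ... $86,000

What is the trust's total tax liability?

$165,060

Alternative floor tax:
  Base (financial-statement income): $863,300
  Less exemption $38,000 → base $825,300
  $825,300 × 20% = $165,060

Standard income tax:
  $62,000 × 8% = $4,960
  $301,000 × 13% = $39,130
  $207,800 × 27% = $56,106
  → $100,196
  Less childcare facility credit $86,000 → $14,196

$165,060 > $14,196, so the alternative floor tax is the binding amount.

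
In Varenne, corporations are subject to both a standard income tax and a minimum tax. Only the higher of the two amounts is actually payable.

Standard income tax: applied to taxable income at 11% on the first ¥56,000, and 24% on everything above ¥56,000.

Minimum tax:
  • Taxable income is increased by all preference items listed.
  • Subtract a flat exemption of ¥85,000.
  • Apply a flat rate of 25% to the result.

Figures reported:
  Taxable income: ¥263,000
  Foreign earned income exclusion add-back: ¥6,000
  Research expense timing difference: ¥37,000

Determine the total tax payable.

Standard income tax:
  ¥56,000 × 11% = ¥6,160
  ¥207,000 × 24% = ¥49,680
  → ¥55,840

Minimum tax:
  Adjusted income: ¥263,000 + ¥6,000 + ¥37,000 = ¥306,000
  Less exemption ¥85,000 → base ¥221,000
  ¥221,000 × 25% = ¥55,250

¥55,840 > ¥55,250, so the standard income tax governs.

¥55,840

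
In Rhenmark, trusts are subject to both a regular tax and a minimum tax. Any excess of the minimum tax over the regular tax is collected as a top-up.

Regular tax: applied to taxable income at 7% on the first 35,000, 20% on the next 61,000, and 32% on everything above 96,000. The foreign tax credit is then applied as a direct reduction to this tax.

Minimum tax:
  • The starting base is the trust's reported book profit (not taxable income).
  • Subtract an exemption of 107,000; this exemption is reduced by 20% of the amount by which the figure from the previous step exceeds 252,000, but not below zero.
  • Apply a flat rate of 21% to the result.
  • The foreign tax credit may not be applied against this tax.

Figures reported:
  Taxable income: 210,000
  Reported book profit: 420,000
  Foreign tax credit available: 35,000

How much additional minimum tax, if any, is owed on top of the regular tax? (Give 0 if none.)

Minimum tax:
  Base (reported book profit): 420,000
  Exemption: 107,000 − 20% × (420,000 − 252,000) = 107,000 − 33,600 = 73,400
  Base: 420,000 − 73,400 = 346,600
  346,600 × 21% = 72,786

Regular tax:
  35,000 × 7% = 2,450
  61,000 × 20% = 12,200
  114,000 × 32% = 36,480
  → 51,130
  Less foreign tax credit 35,000 → 16,130

Excess of minimum tax over regular tax: 72,786 − 16,130 = 56,656.

56,656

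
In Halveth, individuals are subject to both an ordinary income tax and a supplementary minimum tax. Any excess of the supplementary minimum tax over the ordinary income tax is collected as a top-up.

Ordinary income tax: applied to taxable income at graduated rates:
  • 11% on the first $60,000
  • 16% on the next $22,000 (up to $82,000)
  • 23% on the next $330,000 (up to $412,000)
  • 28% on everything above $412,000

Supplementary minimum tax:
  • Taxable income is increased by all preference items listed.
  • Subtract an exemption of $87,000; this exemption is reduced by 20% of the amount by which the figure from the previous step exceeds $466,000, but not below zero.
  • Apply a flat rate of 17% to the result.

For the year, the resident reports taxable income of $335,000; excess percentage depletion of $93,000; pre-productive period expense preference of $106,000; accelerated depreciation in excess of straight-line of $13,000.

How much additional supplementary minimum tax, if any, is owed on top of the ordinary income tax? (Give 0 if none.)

$12,644

Ordinary income tax:
  $60,000 × 11% = $6,600
  $22,000 × 16% = $3,520
  $253,000 × 23% = $58,190
  → $68,310

Supplementary minimum tax:
  Adjusted income: $335,000 + $93,000 + $106,000 + $13,000 = $547,000
  Exemption: $87,000 − 20% × ($547,000 − $466,000) = $87,000 − $16,200 = $70,800
  Base: $547,000 − $70,800 = $476,200
  $476,200 × 17% = $80,954

Excess of supplementary minimum tax over ordinary income tax: $80,954 − $68,310 = $12,644.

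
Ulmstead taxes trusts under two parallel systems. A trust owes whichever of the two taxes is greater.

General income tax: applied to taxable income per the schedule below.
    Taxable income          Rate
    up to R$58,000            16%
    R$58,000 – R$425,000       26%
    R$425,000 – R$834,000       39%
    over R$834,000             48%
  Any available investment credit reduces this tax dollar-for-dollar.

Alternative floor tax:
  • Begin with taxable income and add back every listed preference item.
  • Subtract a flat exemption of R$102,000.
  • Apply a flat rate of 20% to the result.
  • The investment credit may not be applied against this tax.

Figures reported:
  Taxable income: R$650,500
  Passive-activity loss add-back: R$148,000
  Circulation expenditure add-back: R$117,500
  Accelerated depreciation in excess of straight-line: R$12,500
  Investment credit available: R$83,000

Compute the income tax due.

R$165,300

Alternative floor tax:
  Adjusted income: R$650,500 + R$148,000 + R$117,500 + R$12,500 = R$928,500
  Less exemption R$102,000 → base R$826,500
  R$826,500 × 20% = R$165,300

General income tax:
  R$58,000 × 16% = R$9,280
  R$367,000 × 26% = R$95,420
  R$225,500 × 39% = R$87,945
  → R$192,645
  Less investment credit R$83,000 → R$109,645

R$165,300 > R$109,645, so the alternative floor tax is the binding amount.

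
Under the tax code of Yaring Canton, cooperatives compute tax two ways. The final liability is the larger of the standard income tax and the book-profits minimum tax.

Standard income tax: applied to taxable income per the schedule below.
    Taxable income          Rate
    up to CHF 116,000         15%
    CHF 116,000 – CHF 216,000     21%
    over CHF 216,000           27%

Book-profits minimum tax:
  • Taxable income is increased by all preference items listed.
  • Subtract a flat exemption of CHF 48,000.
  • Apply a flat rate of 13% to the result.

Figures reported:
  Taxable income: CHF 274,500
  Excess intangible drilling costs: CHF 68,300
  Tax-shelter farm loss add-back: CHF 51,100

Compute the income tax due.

Standard income tax:
  CHF 116,000 × 15% = CHF 17,400
  CHF 100,000 × 21% = CHF 21,000
  CHF 58,500 × 27% = CHF 15,795
  → CHF 54,195

Book-profits minimum tax:
  Adjusted income: CHF 274,500 + CHF 68,300 + CHF 51,100 = CHF 393,900
  Less exemption CHF 48,000 → base CHF 345,900
  CHF 345,900 × 13% = CHF 44,967

CHF 54,195 > CHF 44,967, so the standard income tax governs.

CHF 54,195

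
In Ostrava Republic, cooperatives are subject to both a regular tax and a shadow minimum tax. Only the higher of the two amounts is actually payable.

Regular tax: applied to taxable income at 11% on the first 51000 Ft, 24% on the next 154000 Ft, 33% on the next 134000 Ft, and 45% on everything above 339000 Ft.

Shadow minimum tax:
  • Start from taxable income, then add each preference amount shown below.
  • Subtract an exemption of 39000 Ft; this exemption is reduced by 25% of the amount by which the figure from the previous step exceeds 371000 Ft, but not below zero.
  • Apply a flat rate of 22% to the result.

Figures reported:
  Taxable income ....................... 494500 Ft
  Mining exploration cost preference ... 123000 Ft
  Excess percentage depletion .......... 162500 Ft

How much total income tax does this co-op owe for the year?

Shadow minimum tax:
  Adjusted income: 494500 Ft + 123000 Ft + 162500 Ft = 780000 Ft
  Exemption: 25% × (780000 Ft − 371000 Ft) = 102250 Ft ≥ 39000 Ft, so the exemption is fully phased out
  Base: 780000 Ft − 0 Ft = 780000 Ft
  780000 Ft × 22% = 171600 Ft

Regular tax:
  51000 Ft × 11% = 5610 Ft
  154000 Ft × 24% = 36960 Ft
  134000 Ft × 33% = 44220 Ft
  155500 Ft × 45% = 69975 Ft
  → 156765 Ft

171600 Ft > 156765 Ft, so the shadow minimum tax is the binding amount.

171600 Ft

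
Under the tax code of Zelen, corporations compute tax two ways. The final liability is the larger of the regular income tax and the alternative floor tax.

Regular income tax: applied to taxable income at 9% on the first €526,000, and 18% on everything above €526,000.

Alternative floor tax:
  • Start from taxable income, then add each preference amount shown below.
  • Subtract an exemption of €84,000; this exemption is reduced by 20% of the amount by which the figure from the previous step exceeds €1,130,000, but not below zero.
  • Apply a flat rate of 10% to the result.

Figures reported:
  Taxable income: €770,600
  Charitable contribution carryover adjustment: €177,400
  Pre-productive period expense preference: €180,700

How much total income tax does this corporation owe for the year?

€104,470

Alternative floor tax:
  Adjusted income: €770,600 + €177,400 + €180,700 = €1,128,700
  Exemption: €1,128,700 ≤ €1,130,000, so full €84,000 applies
  Base: €1,128,700 − €84,000 = €1,044,700
  €1,044,700 × 10% = €104,470

Regular income tax:
  €526,000 × 9% = €47,340
  €244,600 × 18% = €44,028
  → €91,368

€104,470 > €91,368, so the alternative floor tax is the binding amount.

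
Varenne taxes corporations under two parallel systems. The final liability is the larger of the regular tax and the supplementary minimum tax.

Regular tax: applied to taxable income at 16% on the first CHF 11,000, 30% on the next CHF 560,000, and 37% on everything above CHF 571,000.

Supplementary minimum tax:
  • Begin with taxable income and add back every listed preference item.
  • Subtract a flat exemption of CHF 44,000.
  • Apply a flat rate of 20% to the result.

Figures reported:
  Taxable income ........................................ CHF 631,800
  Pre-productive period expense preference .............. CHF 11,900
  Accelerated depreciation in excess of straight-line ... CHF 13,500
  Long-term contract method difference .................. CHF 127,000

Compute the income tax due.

CHF 192,256

Regular tax:
  CHF 11,000 × 16% = CHF 1,760
  CHF 560,000 × 30% = CHF 168,000
  CHF 60,800 × 37% = CHF 22,496
  → CHF 192,256

Supplementary minimum tax:
  Adjusted income: CHF 631,800 + CHF 11,900 + CHF 13,500 + CHF 127,000 = CHF 784,200
  Less exemption CHF 44,000 → base CHF 740,200
  CHF 740,200 × 20% = CHF 148,040

CHF 192,256 > CHF 148,040, so the regular tax governs.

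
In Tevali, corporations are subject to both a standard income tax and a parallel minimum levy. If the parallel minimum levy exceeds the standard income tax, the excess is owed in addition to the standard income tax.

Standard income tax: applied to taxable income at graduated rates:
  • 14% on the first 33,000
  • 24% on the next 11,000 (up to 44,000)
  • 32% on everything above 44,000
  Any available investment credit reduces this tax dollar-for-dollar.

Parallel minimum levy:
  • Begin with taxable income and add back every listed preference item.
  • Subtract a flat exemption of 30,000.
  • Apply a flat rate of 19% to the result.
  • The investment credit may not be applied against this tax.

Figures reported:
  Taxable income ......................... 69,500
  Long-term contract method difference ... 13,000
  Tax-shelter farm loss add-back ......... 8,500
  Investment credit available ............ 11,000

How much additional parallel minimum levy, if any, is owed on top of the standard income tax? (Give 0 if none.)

7,170

Parallel minimum levy:
  Adjusted income: 69,500 + 13,000 + 8,500 = 91,000
  Less exemption 30,000 → base 61,000
  61,000 × 19% = 11,590

Standard income tax:
  33,000 × 14% = 4,620
  11,000 × 24% = 2,640
  25,500 × 32% = 8,160
  → 15,420
  Less investment credit 11,000 → 4,420

Excess of parallel minimum levy over standard income tax: 11,590 − 4,420 = 7,170.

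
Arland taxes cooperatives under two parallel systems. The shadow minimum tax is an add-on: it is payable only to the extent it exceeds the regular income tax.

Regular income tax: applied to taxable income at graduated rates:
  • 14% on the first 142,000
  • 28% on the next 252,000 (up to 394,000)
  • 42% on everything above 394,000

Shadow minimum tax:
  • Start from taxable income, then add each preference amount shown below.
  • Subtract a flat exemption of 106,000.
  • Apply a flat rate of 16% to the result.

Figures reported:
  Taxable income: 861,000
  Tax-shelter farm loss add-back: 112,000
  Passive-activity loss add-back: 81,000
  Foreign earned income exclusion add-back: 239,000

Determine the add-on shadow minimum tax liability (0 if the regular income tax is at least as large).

Regular income tax:
  142,000 × 14% = 19,880
  252,000 × 28% = 70,560
  467,000 × 42% = 196,140
  → 286,580

Shadow minimum tax:
  Adjusted income: 861,000 + 112,000 + 81,000 + 239,000 = 1,293,000
  Less exemption 106,000 → base 1,187,000
  1,187,000 × 16% = 189,920

189,920 ≤ 286,580, so no add-on is due.

0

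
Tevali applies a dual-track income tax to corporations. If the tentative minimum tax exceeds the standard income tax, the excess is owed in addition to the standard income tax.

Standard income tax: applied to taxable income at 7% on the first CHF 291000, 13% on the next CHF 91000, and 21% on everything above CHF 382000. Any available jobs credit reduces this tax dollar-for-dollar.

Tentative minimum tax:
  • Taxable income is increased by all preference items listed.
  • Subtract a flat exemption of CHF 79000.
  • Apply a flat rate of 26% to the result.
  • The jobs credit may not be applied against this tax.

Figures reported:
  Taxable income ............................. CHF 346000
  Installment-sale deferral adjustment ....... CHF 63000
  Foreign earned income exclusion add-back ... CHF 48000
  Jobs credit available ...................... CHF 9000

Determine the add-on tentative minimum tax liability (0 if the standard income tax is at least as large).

CHF 79760

Tentative minimum tax:
  Adjusted income: CHF 346000 + CHF 63000 + CHF 48000 = CHF 457000
  Less exemption CHF 79000 → base CHF 378000
  CHF 378000 × 26% = CHF 98280

Standard income tax:
  CHF 291000 × 7% = CHF 20370
  CHF 55000 × 13% = CHF 7150
  → CHF 27520
  Less jobs credit CHF 9000 → CHF 18520

Excess of tentative minimum tax over standard income tax: CHF 98280 − CHF 18520 = CHF 79760.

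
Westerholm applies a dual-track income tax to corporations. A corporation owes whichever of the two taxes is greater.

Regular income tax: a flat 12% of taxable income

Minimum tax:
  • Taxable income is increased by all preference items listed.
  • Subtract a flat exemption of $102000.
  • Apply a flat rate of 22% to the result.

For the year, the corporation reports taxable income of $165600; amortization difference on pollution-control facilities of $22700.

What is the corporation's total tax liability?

$19872

Regular income tax:
  $165600 × 12% = $19872

Minimum tax:
  Adjusted income: $165600 + $22700 = $188300
  Less exemption $102000 → base $86300
  $86300 × 22% = $18986

$19872 > $18986, so the regular income tax governs.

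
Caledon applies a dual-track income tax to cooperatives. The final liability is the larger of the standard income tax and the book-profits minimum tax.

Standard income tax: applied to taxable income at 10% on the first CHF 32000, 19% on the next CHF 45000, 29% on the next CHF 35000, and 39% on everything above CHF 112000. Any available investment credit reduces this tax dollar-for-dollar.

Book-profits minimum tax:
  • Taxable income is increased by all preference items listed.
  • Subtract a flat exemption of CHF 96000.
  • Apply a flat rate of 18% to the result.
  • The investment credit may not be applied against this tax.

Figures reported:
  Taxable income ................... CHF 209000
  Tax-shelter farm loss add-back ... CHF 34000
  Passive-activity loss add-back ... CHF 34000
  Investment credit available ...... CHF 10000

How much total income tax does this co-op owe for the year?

CHF 49730

Standard income tax:
  CHF 32000 × 10% = CHF 3200
  CHF 45000 × 19% = CHF 8550
  CHF 35000 × 29% = CHF 10150
  CHF 97000 × 39% = CHF 37830
  → CHF 59730
  Less investment credit CHF 10000 → CHF 49730

Book-profits minimum tax:
  Adjusted income: CHF 209000 + CHF 34000 + CHF 34000 = CHF 277000
  Less exemption CHF 96000 → base CHF 181000
  CHF 181000 × 18% = CHF 32580

CHF 49730 > CHF 32580, so the standard income tax governs.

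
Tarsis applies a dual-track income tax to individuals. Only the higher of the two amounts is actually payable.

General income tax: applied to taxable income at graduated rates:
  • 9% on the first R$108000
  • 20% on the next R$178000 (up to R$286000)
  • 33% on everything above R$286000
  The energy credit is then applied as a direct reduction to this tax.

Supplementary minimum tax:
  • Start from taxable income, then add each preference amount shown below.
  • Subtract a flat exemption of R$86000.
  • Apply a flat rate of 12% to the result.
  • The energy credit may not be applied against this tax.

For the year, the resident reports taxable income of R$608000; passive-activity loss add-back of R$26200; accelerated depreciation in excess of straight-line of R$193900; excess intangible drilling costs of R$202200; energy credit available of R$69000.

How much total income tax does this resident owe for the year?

R$113316

Supplementary minimum tax:
  Adjusted income: R$608000 + R$26200 + R$193900 + R$202200 = R$1030300
  Less exemption R$86000 → base R$944300
  R$944300 × 12% = R$113316

General income tax:
  R$108000 × 9% = R$9720
  R$178000 × 20% = R$35600
  R$322000 × 33% = R$106260
  → R$151580
  Less energy credit R$69000 → R$82580

R$113316 > R$82580, so the supplementary minimum tax is the binding amount.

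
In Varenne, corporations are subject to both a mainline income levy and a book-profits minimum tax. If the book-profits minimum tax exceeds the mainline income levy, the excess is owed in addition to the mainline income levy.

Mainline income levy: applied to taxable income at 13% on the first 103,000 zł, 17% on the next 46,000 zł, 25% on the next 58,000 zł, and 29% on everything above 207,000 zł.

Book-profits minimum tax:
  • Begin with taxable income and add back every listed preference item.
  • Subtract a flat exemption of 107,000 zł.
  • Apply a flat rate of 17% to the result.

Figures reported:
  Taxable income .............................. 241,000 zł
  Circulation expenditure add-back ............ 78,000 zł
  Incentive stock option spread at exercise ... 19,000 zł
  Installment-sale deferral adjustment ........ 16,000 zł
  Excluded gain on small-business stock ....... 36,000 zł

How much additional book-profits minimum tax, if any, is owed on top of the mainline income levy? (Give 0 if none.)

2,540 zł

Mainline income levy:
  103,000 zł × 13% = 13,390 zł
  46,000 zł × 17% = 7,820 zł
  58,000 zł × 25% = 14,500 zł
  34,000 zł × 29% = 9,860 zł
  → 45,570 zł

Book-profits minimum tax:
  Adjusted income: 241,000 zł + 78,000 zł + 19,000 zł + 16,000 zł + 36,000 zł = 390,000 zł
  Less exemption 107,000 zł → base 283,000 zł
  283,000 zł × 17% = 48,110 zł

Excess of book-profits minimum tax over mainline income levy: 48,110 zł − 45,570 zł = 2,540 zł.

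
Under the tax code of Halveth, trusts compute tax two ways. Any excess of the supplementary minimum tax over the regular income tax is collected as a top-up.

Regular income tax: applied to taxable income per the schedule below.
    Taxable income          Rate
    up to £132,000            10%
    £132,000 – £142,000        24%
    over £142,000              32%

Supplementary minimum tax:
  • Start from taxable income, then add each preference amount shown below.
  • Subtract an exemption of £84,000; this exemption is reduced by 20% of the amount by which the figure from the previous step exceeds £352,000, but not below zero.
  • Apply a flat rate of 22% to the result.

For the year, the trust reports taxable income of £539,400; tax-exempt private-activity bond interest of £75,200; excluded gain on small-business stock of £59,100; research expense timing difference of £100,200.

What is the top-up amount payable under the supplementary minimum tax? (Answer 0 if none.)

Regular income tax:
  £132,000 × 10% = £13,200
  £10,000 × 24% = £2,400
  £397,400 × 32% = £127,168
  → £142,768

Supplementary minimum tax:
  Adjusted income: £539,400 + £75,200 + £59,100 + £100,200 = £773,900
  Exemption: 20% × (£773,900 − £352,000) = £84,380 ≥ £84,000, so the exemption is fully phased out
  Base: £773,900 − £0 = £773,900
  £773,900 × 22% = £170,258

Excess of supplementary minimum tax over regular income tax: £170,258 − £142,768 = £27,490.

£27,490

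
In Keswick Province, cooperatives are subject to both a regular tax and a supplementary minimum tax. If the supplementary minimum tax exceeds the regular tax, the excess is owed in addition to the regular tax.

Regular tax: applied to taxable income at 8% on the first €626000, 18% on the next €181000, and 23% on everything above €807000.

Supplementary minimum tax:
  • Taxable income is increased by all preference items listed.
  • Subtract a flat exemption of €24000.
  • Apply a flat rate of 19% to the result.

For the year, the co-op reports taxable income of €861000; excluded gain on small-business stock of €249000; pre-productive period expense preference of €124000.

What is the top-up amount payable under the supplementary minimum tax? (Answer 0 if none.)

€134820

Regular tax:
  €626000 × 8% = €50080
  €181000 × 18% = €32580
  €54000 × 23% = €12420
  → €95080

Supplementary minimum tax:
  Adjusted income: €861000 + €249000 + €124000 = €1234000
  Less exemption €24000 → base €1210000
  €1210000 × 19% = €229900

Excess of supplementary minimum tax over regular tax: €229900 − €95080 = €134820.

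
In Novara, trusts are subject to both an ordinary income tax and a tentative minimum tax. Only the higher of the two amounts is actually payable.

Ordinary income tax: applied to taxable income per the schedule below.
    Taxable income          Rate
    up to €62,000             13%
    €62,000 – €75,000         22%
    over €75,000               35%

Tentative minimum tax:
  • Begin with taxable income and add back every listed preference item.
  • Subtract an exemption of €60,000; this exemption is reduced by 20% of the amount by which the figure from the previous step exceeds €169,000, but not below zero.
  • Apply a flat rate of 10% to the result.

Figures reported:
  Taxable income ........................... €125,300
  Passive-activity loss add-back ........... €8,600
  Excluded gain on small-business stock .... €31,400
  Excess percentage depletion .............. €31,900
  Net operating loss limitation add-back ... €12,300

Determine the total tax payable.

Ordinary income tax:
  €62,000 × 13% = €8,060
  €13,000 × 22% = €2,860
  €50,300 × 35% = €17,605
  → €28,525

Tentative minimum tax:
  Adjusted income: €125,300 + €8,600 + €31,400 + €31,900 + €12,300 = €209,500
  Exemption: €60,000 − 20% × (€209,500 − €169,000) = €60,000 − €8,100 = €51,900
  Base: €209,500 − €51,900 = €157,600
  €157,600 × 10% = €15,760

€28,525 > €15,760, so the ordinary income tax governs.

€28,525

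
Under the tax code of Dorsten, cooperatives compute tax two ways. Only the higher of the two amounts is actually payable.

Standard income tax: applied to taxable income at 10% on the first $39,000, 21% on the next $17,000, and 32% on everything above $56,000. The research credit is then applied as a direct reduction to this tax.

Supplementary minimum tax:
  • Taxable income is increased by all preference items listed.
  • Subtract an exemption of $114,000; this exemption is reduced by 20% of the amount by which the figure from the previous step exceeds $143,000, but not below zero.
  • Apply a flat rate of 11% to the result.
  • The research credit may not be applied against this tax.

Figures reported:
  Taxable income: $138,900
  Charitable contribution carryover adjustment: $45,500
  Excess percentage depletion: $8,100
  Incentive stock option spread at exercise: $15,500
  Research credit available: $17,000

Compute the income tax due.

Supplementary minimum tax:
  Adjusted income: $138,900 + $45,500 + $8,100 + $15,500 = $208,000
  Exemption: $114,000 − 20% × ($208,000 − $143,000) = $114,000 − $13,000 = $101,000
  Base: $208,000 − $101,000 = $107,000
  $107,000 × 11% = $11,770

Standard income tax:
  $39,000 × 10% = $3,900
  $17,000 × 21% = $3,570
  $82,900 × 32% = $26,528
  → $33,998
  Less research credit $17,000 → $16,998

$16,998 > $11,770, so the standard income tax governs.

$16,998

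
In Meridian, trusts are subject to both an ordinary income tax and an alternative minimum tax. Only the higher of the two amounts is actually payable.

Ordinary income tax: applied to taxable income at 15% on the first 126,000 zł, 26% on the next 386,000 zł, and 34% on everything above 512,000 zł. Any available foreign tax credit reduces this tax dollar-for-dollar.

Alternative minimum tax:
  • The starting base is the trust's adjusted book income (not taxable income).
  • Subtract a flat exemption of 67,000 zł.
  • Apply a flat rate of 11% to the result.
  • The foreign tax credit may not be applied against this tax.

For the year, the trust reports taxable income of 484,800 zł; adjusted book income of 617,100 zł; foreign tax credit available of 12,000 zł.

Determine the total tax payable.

Alternative minimum tax:
  Base (adjusted book income): 617,100 zł
  Less exemption 67,000 zł → base 550,100 zł
  550,100 zł × 11% = 60,511 zł

Ordinary income tax:
  126,000 zł × 15% = 18,900 zł
  358,800 zł × 26% = 93,288 zł
  → 112,188 zł
  Less foreign tax credit 12,000 zł → 100,188 zł

100,188 zł > 60,511 zł, so the ordinary income tax governs.

100,188 zł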